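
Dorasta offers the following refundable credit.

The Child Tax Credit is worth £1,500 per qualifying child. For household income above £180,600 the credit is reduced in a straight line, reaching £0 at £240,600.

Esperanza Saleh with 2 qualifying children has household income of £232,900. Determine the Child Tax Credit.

Child Tax Credit: base = 2 × £1,500 = £3,000. £232,900 is £52,300 into a £60,000 phase-out range, leaving 7,700/60,000 of the credit: £3,000 × 7,700/60,000 = £385.

£385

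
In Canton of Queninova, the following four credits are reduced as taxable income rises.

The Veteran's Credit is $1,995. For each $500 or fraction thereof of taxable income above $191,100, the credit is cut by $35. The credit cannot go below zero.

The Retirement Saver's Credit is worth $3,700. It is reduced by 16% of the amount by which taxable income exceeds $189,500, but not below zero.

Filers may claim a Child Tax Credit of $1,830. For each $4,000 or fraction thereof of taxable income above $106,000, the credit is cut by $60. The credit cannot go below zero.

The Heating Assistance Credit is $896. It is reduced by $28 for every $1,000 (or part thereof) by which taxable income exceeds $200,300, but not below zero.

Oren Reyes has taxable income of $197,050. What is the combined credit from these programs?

$5,413

Veteran's Credit: income exceeds $191,100 by $5,950, which is 12 full-or-partial $500 increments; reduction = 12 × $35 = $420, leaving $1,575.
Retirement Saver's Credit: 16% of the $7,550 excess over $189,500 is $1,208; credit = $3,700 − $1,208 = $2,492.
Child Tax Credit: income exceeds $106,000 by $91,050, which is 23 full-or-partial $4,000 increments; reduction = 23 × $60 = $1,380, leaving $450.
Heating Assistance Credit: $197,050 is at or below the $200,300 threshold, so the full $896 applies.
Total: $1,575 + $2,492 + $450 + $896 = $5,413.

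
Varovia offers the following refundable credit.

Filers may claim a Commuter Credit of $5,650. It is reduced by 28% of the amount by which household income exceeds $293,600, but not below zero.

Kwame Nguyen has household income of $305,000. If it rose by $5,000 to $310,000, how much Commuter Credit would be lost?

At $305,000 — 28% of the $11,400 excess over $293,600 is $3,192; credit = $5,650 − $3,192 = $2,458.
At $310,000 — 28% of the $16,400 excess over $293,600 is $4,592; credit = $5,650 − $4,592 = $1,058.
Lost: $2,458 − $1,058 = $1,400.

$1,400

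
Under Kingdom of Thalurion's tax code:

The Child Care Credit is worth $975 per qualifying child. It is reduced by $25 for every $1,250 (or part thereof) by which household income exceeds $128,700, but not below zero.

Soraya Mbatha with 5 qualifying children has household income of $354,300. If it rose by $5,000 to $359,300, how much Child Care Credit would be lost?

$100

At $354,300 — base = 5 × $975 = $4,875. income exceeds $128,700 by $225,600, which is 181 full-or-partial $1,250 increments; reduction = 181 × $25 = $4,525, leaving $350.
At $359,300 — base = 5 × $975 = $4,875. income exceeds $128,700 by $230,600, which is 185 full-or-partial $1,250 increments; reduction = 185 × $25 = $4,625, leaving $250.
Lost: $350 − $250 = $100.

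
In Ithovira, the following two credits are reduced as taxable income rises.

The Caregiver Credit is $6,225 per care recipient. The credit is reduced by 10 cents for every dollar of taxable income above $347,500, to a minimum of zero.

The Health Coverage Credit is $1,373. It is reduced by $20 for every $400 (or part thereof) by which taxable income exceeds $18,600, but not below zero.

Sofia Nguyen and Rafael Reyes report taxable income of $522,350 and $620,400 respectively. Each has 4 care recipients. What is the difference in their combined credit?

Sofia ($522,350): Caregiver Credit: base = 4 × $6,225 = $24,900. 10% of the $174,850 excess over $347,500 is $17,485; credit = $24,900 − $17,485 = $7,415. Health Coverage Credit: income exceeds $18,600 by $503,750 → 1260 increments × $20 = $25,200 ≥ base, so the credit is $0. total $7,415 + $0 = $7,415
Rafael ($620,400): Caregiver Credit: base = 4 × $6,225 = $24,900. 10% of the $272,900 excess over $347,500 is $27,290 ≥ base, so the credit is $0. Health Coverage Credit: income exceeds $18,600 by $601,800 → 1505 increments × $20 = $30,100 ≥ base, so the credit is $0. total $0 + $0 = $0
Difference: |$7,415 − $0| = $7,415.

$7,415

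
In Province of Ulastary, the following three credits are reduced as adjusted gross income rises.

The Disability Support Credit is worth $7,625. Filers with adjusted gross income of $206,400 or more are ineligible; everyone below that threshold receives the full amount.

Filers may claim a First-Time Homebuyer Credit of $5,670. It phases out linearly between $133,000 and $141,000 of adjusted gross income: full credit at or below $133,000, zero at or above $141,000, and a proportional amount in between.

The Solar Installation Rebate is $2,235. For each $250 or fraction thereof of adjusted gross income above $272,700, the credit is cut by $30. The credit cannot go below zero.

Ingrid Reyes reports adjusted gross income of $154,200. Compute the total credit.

Disability Support Credit: $154,200 is below the $206,400 cutoff, so the full $7,625 applies.
First-Time Homebuyer Credit: $154,200 is at or above $141,000, so the credit is $0.
Solar Installation Rebate: $154,200 is at or below the $272,700 threshold, so the full $2,235 applies.
Total: $7,625 + $0 + $2,235 = $9,860.

$9,860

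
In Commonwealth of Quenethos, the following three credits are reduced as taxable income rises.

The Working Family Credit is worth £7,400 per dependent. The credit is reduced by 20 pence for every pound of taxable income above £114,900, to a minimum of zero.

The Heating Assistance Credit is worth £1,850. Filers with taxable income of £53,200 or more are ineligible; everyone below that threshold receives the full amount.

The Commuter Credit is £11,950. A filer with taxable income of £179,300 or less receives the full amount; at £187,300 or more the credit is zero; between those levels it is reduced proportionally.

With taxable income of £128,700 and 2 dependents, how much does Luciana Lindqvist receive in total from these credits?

Working Family Credit: base = 2 × £7,400 = £14,800. 20% of the £13,800 excess over £114,900 is £2,760; credit = £14,800 − £2,760 = £12,040.
Heating Assistance Credit: £128,700 meets or exceeds the £53,200 cutoff, so the credit is £0.
Commuter Credit: £128,700 is at or below the £179,300 threshold, so the full £11,950 applies.
Total: £12,040 + £0 + £11,950 = £23,990.

£23,990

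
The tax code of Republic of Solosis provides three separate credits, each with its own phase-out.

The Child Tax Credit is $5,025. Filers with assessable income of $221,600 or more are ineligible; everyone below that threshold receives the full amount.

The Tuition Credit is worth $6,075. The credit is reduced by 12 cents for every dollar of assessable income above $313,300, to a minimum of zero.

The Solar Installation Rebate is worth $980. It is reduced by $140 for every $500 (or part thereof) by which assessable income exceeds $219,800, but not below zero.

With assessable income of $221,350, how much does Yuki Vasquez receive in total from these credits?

Child Tax Credit: $221,350 is below the $221,600 cutoff, so the full $5,025 applies.
Tuition Credit: $221,350 is at or below the $313,300 threshold, so the full $6,075 applies.
Solar Installation Rebate: income exceeds $219,800 by $1,550, which is 4 full-or-partial $500 increments; reduction = 4 × $140 = $560, leaving $420.
Total: $5,025 + $6,075 + $420 = $11,520.

$11,520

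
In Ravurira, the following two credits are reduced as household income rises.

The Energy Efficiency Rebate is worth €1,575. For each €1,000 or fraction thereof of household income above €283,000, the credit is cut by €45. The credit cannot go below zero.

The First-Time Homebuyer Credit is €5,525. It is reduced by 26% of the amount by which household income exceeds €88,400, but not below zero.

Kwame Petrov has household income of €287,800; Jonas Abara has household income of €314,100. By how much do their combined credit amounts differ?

Kwame (€287,800): Energy Efficiency Rebate: income exceeds €283,000 by €4,800, which is 5 full-or-partial €1,000 increments; reduction = 5 × €45 = €225, leaving €1,350. First-Time Homebuyer Credit: 26% of the €199,400 excess over €88,400 is €51,844 ≥ base, so the credit is €0. total €1,350 + €0 = €1,350
Jonas (€314,100): Energy Efficiency Rebate: income exceeds €283,000 by €31,100, which is 32 full-or-partial €1,000 increments; reduction = 32 × €45 = €1,440, leaving €135. First-Time Homebuyer Credit: 26% of the €225,700 excess over €88,400 is €58,682 ≥ base, so the credit is €0. total €135 + €0 = €135
Difference: |€1,350 − €135| = €1,215.

€1,215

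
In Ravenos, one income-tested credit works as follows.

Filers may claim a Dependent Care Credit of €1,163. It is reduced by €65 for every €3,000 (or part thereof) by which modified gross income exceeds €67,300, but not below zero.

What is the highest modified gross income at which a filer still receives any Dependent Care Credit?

After 17 increments the reduction is 17 × €65 = €1,105, leaving €58; one more increment wipes it out. Increment 17 ends at excess 17 × €3,000 = €51,000, so the highest qualifying income is €67,300 + €51,000 = €118,300.

€118,300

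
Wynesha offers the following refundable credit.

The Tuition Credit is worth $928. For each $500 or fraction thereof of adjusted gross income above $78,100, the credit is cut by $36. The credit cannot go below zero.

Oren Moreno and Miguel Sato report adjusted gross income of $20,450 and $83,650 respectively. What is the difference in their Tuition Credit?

Oren ($20,450): Tuition Credit: $20,450 is at or below the $78,100 threshold, so the full $928 applies.
Miguel ($83,650): Tuition Credit: income exceeds $78,100 by $5,550, which is 12 full-or-partial $500 increments; reduction = 12 × $36 = $432, leaving $496.
Difference: |$928 − $496| = $432.

$432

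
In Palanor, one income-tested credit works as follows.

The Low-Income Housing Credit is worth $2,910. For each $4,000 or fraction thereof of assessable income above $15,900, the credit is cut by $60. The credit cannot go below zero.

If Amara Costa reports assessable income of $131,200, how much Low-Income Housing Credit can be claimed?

$1,170

Low-Income Housing Credit: income exceeds $15,900 by $115,300, which is 29 full-or-partial $4,000 increments; reduction = 29 × $60 = $1,740, leaving $1,170.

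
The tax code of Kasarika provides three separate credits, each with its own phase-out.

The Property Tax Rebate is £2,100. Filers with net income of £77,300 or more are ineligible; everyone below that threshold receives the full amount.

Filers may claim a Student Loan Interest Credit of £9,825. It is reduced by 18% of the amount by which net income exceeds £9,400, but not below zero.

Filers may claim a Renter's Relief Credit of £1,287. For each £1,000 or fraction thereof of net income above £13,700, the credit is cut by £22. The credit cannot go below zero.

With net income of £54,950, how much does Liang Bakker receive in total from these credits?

Property Tax Rebate: £54,950 is below the £77,300 cutoff, so the full £2,100 applies.
Student Loan Interest Credit: 18% of the £45,550 excess over £9,400 is £8,199; credit = £9,825 − £8,199 = £1,626.
Renter's Relief Credit: income exceeds £13,700 by £41,250, which is 42 full-or-partial £1,000 increments; reduction = 42 × £22 = £924, leaving £363.
Total: £2,100 + £1,626 + £363 = £4,089.

£4,089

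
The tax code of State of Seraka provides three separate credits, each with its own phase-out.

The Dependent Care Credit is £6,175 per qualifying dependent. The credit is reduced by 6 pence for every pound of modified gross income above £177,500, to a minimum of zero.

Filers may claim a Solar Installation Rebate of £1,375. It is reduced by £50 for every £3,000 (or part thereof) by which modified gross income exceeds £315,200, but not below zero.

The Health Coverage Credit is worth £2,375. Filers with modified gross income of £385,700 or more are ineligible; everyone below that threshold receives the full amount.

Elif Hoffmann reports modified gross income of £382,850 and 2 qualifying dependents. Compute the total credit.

Dependent Care Credit: base = 2 × £6,175 = £12,350. 6% of the £205,350 excess over £177,500 is £12,321; credit = £12,350 − £12,321 = £29.
Solar Installation Rebate: income exceeds £315,200 by £67,650, which is 23 full-or-partial £3,000 increments; reduction = 23 × £50 = £1,150, leaving £225.
Health Coverage Credit: £382,850 is below the £385,700 cutoff, so the full £2,375 applies.
Total: £29 + £225 + £2,375 = £2,629.

£2,629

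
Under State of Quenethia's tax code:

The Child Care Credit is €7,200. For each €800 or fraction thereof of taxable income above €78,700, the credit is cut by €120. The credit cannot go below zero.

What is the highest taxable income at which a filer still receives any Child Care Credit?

€125,900

After 59 increments the reduction is 59 × €120 = €7,080, leaving €120; one more increment wipes it out. Increment 59 ends at excess 59 × €800 = €47,200, so the highest qualifying income is €78,700 + €47,200 = €125,900.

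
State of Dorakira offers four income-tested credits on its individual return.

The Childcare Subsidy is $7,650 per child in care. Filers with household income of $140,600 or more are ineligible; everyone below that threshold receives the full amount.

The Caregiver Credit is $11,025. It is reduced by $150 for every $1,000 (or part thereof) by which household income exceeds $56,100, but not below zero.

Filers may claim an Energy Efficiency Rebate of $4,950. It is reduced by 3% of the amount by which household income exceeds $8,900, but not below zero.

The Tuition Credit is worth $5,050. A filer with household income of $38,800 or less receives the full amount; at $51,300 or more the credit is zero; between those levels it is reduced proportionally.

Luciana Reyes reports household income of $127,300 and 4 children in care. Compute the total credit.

Childcare Subsidy: base = 4 × $7,650 = $30,600. $127,300 is below the $140,600 cutoff, so the full $30,600 applies.
Caregiver Credit: income exceeds $56,100 by $71,200, which is 72 full-or-partial $1,000 increments; reduction = 72 × $150 = $10,800, leaving $225.
Energy Efficiency Rebate: 3% of the $118,400 excess over $8,900 is $3,552; credit = $4,950 − $3,552 = $1,398.
Tuition Credit: $127,300 is at or above $51,300, so the credit is $0.
Total: $30,600 + $225 + $1,398 + $0 = $32,223.

$32,223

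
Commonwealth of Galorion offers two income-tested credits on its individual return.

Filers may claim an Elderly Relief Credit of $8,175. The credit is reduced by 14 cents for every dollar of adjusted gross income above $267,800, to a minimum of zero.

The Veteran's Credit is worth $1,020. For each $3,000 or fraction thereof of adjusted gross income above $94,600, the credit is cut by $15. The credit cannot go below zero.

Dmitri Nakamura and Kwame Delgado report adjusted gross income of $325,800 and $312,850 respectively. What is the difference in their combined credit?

Dmitri ($325,800): Elderly Relief Credit: 14% of the $58,000 excess over $267,800 is $8,120; credit = $8,175 − $8,120 = $55. Veteran's Credit: income exceeds $94,600 by $231,200 → 78 increments × $15 = $1,170 ≥ base, so the credit is $0. total $55 + $0 = $55
Kwame ($312,850): Elderly Relief Credit: 14% of the $45,050 excess over $267,800 is $6,307; credit = $8,175 − $6,307 = $1,868. Veteran's Credit: income exceeds $94,600 by $218,250 → 73 increments × $15 = $1,095 ≥ base, so the credit is $0. total $1,868 + $0 = $1,868
Difference: |$55 − $1,868| = $1,813.

$1,813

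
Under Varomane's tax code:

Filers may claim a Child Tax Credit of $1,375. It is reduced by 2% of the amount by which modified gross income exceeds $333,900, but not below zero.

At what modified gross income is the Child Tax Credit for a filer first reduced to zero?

$402,650

The credit falls by 2% of each dollar above $333,900, so it reaches zero when the excess is $1,375 / 2% = $68,750: income = $333,900 + $68,750 = $402,650.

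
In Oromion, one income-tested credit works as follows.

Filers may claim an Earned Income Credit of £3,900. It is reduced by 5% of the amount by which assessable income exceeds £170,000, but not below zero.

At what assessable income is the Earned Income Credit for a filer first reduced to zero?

£248,000

The credit falls by 5% of each pound above £170,000, so it reaches zero when the excess is £3,900 / 5% = £78,000: income = £170,000 + £78,000 = £248,000.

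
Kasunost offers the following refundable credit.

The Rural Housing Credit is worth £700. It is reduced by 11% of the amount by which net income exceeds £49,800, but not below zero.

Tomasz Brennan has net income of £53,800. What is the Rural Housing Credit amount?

£260

Rural Housing Credit: 11% of the £4,000 excess over £49,800 is £440; credit = £700 − £440 = £260.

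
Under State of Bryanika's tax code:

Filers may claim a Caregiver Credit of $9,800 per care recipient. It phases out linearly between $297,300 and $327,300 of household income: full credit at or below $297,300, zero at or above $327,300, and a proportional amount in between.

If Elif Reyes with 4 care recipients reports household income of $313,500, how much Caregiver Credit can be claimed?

$18,032

Caregiver Credit: base = 4 × $9,800 = $39,200. $313,500 is $16,200 into a $30,000 phase-out range, leaving 13,800/30,000 of the credit: $39,200 × 13,800/30,000 = $18,032.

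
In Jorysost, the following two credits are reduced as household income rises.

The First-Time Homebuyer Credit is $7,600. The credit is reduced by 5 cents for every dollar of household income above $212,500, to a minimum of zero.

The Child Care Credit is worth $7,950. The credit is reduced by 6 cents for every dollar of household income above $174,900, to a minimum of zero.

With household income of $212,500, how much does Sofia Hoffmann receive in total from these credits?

First-Time Homebuyer Credit: $212,500 is at or below the $212,500 threshold, so the full $7,600 applies.
Child Care Credit: 6% of the $37,600 excess over $174,900 is $2,256; credit = $7,950 − $2,256 = $5,694.
Total: $7,600 + $5,694 = $13,294.

$13,294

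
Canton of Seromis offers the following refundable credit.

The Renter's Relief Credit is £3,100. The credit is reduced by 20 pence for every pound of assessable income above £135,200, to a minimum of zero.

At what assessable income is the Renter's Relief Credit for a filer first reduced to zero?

£150,700

The credit falls by 20% of each pound above £135,200, so it reaches zero when the excess is £3,100 / 20% = £15,500: income = £135,200 + £15,500 = £150,700.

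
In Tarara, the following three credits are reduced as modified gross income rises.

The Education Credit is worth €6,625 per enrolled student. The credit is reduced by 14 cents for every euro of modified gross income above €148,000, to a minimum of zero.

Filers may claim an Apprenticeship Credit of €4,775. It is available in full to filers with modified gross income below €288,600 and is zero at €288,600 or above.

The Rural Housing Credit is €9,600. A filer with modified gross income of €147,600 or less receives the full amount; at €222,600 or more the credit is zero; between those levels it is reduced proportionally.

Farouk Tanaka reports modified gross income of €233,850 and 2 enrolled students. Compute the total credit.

€6,006

Education Credit: base = 2 × €6,625 = €13,250. 14% of the €85,850 excess over €148,000 is €12,019; credit = €13,250 − €12,019 = €1,231.
Apprenticeship Credit: €233,850 is below the €288,600 cutoff, so the full €4,775 applies.
Rural Housing Credit: €233,850 is at or above €222,600, so the credit is €0.
Total: €1,231 + €4,775 + €0 = €6,006.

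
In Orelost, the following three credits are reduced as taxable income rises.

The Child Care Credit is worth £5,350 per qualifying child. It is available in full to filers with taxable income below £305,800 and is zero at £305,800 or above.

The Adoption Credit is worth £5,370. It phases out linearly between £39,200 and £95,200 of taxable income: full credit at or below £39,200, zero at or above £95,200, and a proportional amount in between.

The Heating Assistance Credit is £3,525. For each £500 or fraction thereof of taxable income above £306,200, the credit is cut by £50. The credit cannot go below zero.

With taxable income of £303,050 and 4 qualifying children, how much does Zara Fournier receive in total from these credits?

£24,925

Child Care Credit: base = 4 × £5,350 = £21,400. £303,050 is below the £305,800 cutoff, so the full £21,400 applies.
Adoption Credit: £303,050 is at or above £95,200, so the credit is £0.
Heating Assistance Credit: £303,050 is at or below the £306,200 threshold, so the full £3,525 applies.
Total: £21,400 + £0 + £3,525 = £24,925.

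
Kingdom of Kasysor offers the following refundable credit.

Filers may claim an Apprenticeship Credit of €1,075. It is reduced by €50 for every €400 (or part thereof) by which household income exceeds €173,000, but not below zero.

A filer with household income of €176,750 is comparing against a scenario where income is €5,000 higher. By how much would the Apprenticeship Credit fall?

€575

At €176,750 — income exceeds €173,000 by €3,750, which is 10 full-or-partial €400 increments; reduction = 10 × €50 = €500, leaving €575.
At €181,750 — income exceeds €173,000 by €8,750 → 22 increments × €50 = €1,100 ≥ base, so the credit is €0.
Lost: €575 − €0 = €575.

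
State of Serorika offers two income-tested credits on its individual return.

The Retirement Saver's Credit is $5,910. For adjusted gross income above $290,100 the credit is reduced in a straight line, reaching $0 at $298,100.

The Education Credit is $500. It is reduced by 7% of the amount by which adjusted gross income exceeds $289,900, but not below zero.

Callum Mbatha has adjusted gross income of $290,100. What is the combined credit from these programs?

Retirement Saver's Credit: $290,100 is at or below the $290,100 threshold, so the full $5,910 applies.
Education Credit: 7% of the $200 excess over $289,900 is $14; credit = $500 − $14 = $486.
Total: $5,910 + $486 = $6,396.

$6,396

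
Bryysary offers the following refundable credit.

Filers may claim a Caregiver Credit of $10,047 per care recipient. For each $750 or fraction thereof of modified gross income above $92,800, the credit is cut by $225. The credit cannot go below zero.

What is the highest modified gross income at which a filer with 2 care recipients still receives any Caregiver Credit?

$159,550

Full credit = 2 × $10,047 = $20,094.
After 89 increments the reduction is 89 × $225 = $20,025, leaving $69; one more increment wipes it out. Increment 89 ends at excess 89 × $750 = $66,750, so the highest qualifying income is $92,800 + $66,750 = $159,550.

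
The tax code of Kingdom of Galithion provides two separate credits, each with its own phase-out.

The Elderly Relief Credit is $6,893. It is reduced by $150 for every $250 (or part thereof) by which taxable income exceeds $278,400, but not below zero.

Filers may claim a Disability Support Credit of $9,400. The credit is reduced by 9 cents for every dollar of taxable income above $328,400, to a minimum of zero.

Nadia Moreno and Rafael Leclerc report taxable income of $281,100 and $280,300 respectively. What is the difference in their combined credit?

$450

Nadia ($281,100): Elderly Relief Credit: income exceeds $278,400 by $2,700, which is 11 full-or-partial $250 increments; reduction = 11 × $150 = $1,650, leaving $5,243. Disability Support Credit: $281,100 is at or below the $328,400 threshold, so the full $9,400 applies. total $5,243 + $9,400 = $14,643
Rafael ($280,300): Elderly Relief Credit: income exceeds $278,400 by $1,900, which is 8 full-or-partial $250 increments; reduction = 8 × $150 = $1,200, leaving $5,693. Disability Support Credit: $280,300 is at or below the $328,400 threshold, so the full $9,400 applies. total $5,693 + $9,400 = $15,093
Difference: |$14,643 − $15,093| = $450.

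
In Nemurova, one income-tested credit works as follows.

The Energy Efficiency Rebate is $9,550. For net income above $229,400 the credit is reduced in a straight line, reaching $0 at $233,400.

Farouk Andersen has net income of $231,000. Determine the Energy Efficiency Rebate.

Energy Efficiency Rebate: $231,000 is $1,600 into a $4,000 phase-out range, leaving 2,400/4,000 of the credit: $9,550 × 2,400/4,000 = $5,730.

$5,730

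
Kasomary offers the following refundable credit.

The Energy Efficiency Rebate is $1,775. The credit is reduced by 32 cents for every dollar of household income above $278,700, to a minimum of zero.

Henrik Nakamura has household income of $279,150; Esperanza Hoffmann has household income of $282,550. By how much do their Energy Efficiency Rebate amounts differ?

Henrik ($279,150): Energy Efficiency Rebate: 32% of the $450 excess over $278,700 is $144; credit = $1,775 − $144 = $1,631.
Esperanza ($282,550): Energy Efficiency Rebate: 32% of the $3,850 excess over $278,700 is $1,232; credit = $1,775 − $1,232 = $543.
Difference: |$1,631 − $543| = $1,088.

$1,088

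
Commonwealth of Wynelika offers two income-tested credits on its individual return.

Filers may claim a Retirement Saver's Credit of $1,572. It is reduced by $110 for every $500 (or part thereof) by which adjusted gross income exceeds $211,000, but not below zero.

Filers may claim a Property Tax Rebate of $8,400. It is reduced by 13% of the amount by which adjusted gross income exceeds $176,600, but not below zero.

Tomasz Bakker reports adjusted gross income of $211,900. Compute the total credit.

$5,163

Retirement Saver's Credit: income exceeds $211,000 by $900, which is 2 full-or-partial $500 increments; reduction = 2 × $110 = $220, leaving $1,352.
Property Tax Rebate: 13% of the $35,300 excess over $176,600 is $4,589; credit = $8,400 − $4,589 = $3,811.
Total: $1,352 + $3,811 = $5,163.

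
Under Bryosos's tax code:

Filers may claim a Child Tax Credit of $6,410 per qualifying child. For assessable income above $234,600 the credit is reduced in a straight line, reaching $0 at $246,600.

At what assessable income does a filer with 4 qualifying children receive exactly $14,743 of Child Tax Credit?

Full credit = 4 × $6,410 = $25,640.
$14,743 is 14,743/25,640 of the full $25,640, so 10,897/25,640 of the $12,000 range has been used: income = $234,600 + $12,000 × 10,897/25,640 = $239,700.

$239,700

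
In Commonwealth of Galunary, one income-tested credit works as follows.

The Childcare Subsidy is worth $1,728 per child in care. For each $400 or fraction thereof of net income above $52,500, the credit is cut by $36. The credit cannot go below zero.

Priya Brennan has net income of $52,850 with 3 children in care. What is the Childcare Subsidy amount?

$5,148

Childcare Subsidy: base = 3 × $1,728 = $5,184. income exceeds $52,500 by $350, which is 1 full-or-partial $400 increment; reduction = 1 × $36 = $36, leaving $5,148.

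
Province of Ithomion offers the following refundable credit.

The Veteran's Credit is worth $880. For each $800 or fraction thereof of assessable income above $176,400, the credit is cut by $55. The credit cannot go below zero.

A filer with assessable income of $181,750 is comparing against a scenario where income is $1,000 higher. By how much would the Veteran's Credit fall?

At $181,750 — income exceeds $176,400 by $5,350, which is 7 full-or-partial $800 increments; reduction = 7 × $55 = $385, leaving $495.
At $182,750 — income exceeds $176,400 by $6,350, which is 8 full-or-partial $800 increments; reduction = 8 × $55 = $440, leaving $440.
Lost: $495 − $440 = $55.

$55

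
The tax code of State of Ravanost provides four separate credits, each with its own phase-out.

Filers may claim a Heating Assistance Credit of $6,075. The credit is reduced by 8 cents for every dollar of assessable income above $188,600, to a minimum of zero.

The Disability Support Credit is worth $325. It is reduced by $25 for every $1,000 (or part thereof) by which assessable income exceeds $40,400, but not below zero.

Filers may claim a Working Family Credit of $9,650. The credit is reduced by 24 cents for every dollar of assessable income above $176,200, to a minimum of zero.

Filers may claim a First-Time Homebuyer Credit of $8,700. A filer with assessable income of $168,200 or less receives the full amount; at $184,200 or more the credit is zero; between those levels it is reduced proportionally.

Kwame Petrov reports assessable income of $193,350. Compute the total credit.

$11,229

Heating Assistance Credit: 8% of the $4,750 excess over $188,600 is $380; credit = $6,075 − $380 = $5,695.
Disability Support Credit: income exceeds $40,400 by $152,950 → 153 increments × $25 = $3,825 ≥ base, so the credit is $0.
Working Family Credit: 24% of the $17,150 excess over $176,200 is $4,116; credit = $9,650 − $4,116 = $5,534.
First-Time Homebuyer Credit: $193,350 is at or above $184,200, so the credit is $0.
Total: $5,695 + $0 + $5,534 + $0 = $11,229.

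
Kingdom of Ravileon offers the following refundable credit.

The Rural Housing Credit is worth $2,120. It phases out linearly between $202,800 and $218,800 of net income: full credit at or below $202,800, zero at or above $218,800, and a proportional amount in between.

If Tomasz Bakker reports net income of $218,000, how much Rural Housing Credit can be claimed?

$106

Rural Housing Credit: $218,000 is $15,200 into a $16,000 phase-out range, leaving 800/16,000 of the credit: $2,120 × 800/16,000 = $106.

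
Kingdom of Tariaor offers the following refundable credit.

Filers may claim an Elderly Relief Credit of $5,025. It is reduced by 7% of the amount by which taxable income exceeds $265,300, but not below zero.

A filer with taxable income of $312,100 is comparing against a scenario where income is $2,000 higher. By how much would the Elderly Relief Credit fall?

At $312,100 — 7% of the $46,800 excess over $265,300 is $3,276; credit = $5,025 − $3,276 = $1,749.
At $314,100 — 7% of the $48,800 excess over $265,300 is $3,416; credit = $5,025 − $3,416 = $1,609.
Lost: $1,749 − $1,609 = $140.

$140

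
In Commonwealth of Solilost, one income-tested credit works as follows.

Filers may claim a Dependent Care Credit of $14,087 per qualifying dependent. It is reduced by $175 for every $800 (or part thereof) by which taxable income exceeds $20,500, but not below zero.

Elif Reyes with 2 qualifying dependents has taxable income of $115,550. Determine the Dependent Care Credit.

$7,349

Dependent Care Credit: base = 2 × $14,087 = $28,174. income exceeds $20,500 by $95,050, which is 119 full-or-partial $800 increments; reduction = 119 × $175 = $20,825, leaving $7,349.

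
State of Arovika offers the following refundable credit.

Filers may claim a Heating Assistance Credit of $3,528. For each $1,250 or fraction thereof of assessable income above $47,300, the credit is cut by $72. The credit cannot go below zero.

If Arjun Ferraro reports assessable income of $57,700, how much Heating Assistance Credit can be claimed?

$2,880

Heating Assistance Credit: income exceeds $47,300 by $10,400, which is 9 full-or-partial $1,250 increments; reduction = 9 × $72 = $648, leaving $2,880.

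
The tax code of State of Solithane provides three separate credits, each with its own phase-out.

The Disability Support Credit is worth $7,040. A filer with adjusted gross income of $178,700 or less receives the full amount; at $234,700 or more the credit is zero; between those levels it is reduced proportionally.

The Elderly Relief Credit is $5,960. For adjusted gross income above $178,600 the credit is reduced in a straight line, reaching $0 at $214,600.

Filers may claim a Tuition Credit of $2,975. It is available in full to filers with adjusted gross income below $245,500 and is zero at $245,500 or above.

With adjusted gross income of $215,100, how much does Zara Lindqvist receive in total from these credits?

$5,439

Disability Support Credit: $215,100 is $36,400 into a $56,000 phase-out range, leaving 19,600/56,000 of the credit: $7,040 × 19,600/56,000 = $2,464.
Elderly Relief Credit: $215,100 is at or above $214,600, so the credit is $0.
Tuition Credit: $215,100 is below the $245,500 cutoff, so the full $2,975 applies.
Total: $2,464 + $0 + $2,975 = $5,439.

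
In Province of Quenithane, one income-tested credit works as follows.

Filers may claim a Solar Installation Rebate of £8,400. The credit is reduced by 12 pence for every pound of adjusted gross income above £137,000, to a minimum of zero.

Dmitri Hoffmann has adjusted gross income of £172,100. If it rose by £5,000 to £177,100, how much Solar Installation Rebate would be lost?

At £172,100 — 12% of the £35,100 excess over £137,000 is £4,212; credit = £8,400 − £4,212 = £4,188.
At £177,100 — 12% of the £40,100 excess over £137,000 is £4,812; credit = £8,400 − £4,812 = £3,588.
Lost: £4,188 − £3,588 = £600.

£600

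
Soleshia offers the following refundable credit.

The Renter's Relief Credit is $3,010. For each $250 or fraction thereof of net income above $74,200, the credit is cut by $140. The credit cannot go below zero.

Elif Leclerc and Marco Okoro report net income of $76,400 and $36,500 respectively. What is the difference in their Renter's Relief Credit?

Elif ($76,400): Renter's Relief Credit: income exceeds $74,200 by $2,200, which is 9 full-or-partial $250 increments; reduction = 9 × $140 = $1,260, leaving $1,750.
Marco ($36,500): Renter's Relief Credit: $36,500 is at or below the $74,200 threshold, so the full $3,010 applies.
Difference: |$1,750 − $3,010| = $1,260.

$1,260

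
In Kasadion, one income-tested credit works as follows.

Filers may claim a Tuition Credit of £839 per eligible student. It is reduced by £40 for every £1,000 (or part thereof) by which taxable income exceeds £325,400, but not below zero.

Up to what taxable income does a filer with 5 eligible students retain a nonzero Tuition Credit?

£429,400

Full credit = 5 × £839 = £4,195.
After 104 increments the reduction is 104 × £40 = £4,160, leaving £35; one more increment wipes it out. Increment 104 ends at excess 104 × £1,000 = £104,000, so the highest qualifying income is £325,400 + £104,000 = £429,400.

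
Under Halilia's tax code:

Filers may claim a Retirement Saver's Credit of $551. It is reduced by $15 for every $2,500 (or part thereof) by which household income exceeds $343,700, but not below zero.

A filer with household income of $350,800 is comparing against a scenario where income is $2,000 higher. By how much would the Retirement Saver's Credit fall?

At $350,800 — income exceeds $343,700 by $7,100, which is 3 full-or-partial $2,500 increments; reduction = 3 × $15 = $45, leaving $506.
At $352,800 — income exceeds $343,700 by $9,100, which is 4 full-or-partial $2,500 increments; reduction = 4 × $15 = $60, leaving $491.
Lost: $506 − $491 = $15.

$15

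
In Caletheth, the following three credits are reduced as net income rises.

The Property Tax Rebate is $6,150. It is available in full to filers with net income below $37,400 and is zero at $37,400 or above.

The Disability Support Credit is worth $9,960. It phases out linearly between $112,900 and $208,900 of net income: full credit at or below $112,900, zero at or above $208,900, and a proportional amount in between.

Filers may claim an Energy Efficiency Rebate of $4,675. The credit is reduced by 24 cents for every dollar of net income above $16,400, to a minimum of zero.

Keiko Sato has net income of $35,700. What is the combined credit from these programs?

$16,153

Property Tax Rebate: $35,700 is below the $37,400 cutoff, so the full $6,150 applies.
Disability Support Credit: $35,700 is at or below the $112,900 threshold, so the full $9,960 applies.
Energy Efficiency Rebate: 24% of the $19,300 excess over $16,400 is $4,632; credit = $4,675 − $4,632 = $43.
Total: $6,150 + $9,960 + $43 = $16,153.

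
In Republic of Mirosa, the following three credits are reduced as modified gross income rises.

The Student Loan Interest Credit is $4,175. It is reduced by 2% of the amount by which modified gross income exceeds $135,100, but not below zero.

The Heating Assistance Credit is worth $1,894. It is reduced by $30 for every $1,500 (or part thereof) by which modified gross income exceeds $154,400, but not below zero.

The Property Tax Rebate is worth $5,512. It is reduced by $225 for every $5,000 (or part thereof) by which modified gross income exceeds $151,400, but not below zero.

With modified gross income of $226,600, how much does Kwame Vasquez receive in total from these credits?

$4,681

Student Loan Interest Credit: 2% of the $91,500 excess over $135,100 is $1,830; credit = $4,175 − $1,830 = $2,345.
Heating Assistance Credit: income exceeds $154,400 by $72,200, which is 49 full-or-partial $1,500 increments; reduction = 49 × $30 = $1,470, leaving $424.
Property Tax Rebate: income exceeds $151,400 by $75,200, which is 16 full-or-partial $5,000 increments; reduction = 16 × $225 = $3,600, leaving $1,912.
Total: $2,345 + $424 + $1,912 = $4,681.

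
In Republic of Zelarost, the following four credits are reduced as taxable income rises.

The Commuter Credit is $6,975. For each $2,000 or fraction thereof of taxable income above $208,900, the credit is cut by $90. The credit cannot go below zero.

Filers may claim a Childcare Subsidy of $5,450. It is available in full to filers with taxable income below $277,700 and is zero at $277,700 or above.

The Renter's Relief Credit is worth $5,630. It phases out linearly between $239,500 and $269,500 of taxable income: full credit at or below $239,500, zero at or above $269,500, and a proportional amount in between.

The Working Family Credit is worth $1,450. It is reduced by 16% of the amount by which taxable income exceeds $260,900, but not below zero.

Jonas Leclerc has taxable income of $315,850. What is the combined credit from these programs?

Commuter Credit: income exceeds $208,900 by $106,950, which is 54 full-or-partial $2,000 increments; reduction = 54 × $90 = $4,860, leaving $2,115.
Childcare Subsidy: $315,850 meets or exceeds the $277,700 cutoff, so the credit is $0.
Renter's Relief Credit: $315,850 is at or above $269,500, so the credit is $0.
Working Family Credit: 16% of the $54,950 excess over $260,900 is $8,792 ≥ base, so the credit is $0.
Total: $2,115 + $0 + $0 + $0 = $2,115.

$2,115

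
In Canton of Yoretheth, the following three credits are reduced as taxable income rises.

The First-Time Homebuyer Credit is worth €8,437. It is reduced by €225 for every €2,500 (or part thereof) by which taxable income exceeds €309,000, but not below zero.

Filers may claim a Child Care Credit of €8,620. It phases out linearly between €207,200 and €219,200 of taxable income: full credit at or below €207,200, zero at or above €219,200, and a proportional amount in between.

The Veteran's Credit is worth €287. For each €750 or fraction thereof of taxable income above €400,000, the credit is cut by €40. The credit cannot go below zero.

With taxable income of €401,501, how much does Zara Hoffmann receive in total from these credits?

First-Time Homebuyer Credit: income exceeds €309,000 by €92,501 → 38 increments × €225 = €8,550 ≥ base, so the credit is €0.
Child Care Credit: €401,501 is at or above €219,200, so the credit is €0.
Veteran's Credit: income exceeds €400,000 by €1,501, which is 3 full-or-partial €750 increments; reduction = 3 × €40 = €120, leaving €167.
Total: €0 + €0 + €167 = €167.

€167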